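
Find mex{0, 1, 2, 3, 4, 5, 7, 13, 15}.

6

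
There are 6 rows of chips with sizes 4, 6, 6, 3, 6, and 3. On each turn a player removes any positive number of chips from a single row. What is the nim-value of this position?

2

Write each in binary and XOR column by column:
  100  (4)
  110  (6)
  110  (6)
  011  (3)
  110  (6)
  011  (3)
  ---
  010  (2)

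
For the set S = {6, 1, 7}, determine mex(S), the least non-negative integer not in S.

0

0 is not in the set, so the mex is 0.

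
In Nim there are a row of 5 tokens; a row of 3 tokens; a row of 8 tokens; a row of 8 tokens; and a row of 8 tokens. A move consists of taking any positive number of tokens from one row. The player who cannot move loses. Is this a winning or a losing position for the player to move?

Write each in binary and XOR column by column:
  0101  (5)
  0011  (3)
  1000  (8)
  1000  (8)
  1000  (8)
  ----
  1110  (14)
The nim-sum is 14 ≠ 0, so this is an N-position: the player to move can win.

Winning position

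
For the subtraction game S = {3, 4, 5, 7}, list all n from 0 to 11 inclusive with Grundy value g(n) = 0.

0, 1, 2, 10, 11

Compute g(0), g(1), … for moves {3, 4, 5, 7}:
g(0) = mex{} = 0
g(1) = mex{} = 0
g(2) = mex{} = 0
g(3) = mex{0} = 1
g(4) = mex{0} = 1
g(5) = mex{0} = 1
g(6) = mex{0,1} = 2
g(7) = mex{0,1} = 2
g(8) = mex{0,1} = 2
g(9) = mex{0,1,2} = 3
g(10) = mex{1,2} = 0
g(11) = mex{1,2} = 0
The P-positions (g = 0) in 0..11 are 0, 1, 2, 10, 11.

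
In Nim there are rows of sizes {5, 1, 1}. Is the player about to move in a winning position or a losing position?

In binary:
  101  (5)
  001  (1)
  001  (1)
  ---
  101  (5)
The nim-sum is 5 ≠ 0, so this is an N-position: the player to move can win.

Winning position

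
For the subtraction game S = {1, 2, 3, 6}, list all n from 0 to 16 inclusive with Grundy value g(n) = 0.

Compute g(0), g(1), … for moves {1, 2, 3, 6}:
k:     0  1  2  3  4  5  6  7  8  9 10 11 12 13 14 15 16
g(k):  0  1  2  3  0  1  2  3  0  1  2  3  0  1  2  3  0
The P-positions (g = 0) in 0..16 are 0, 4, 8, 12, 16.

0, 4, 8, 12, 16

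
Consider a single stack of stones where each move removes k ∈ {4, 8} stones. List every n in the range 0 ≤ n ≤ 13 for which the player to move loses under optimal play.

0, 1, 2, 3, 12, 13

Grundy values for subtraction set {4, 8}:
k:     0  1  2  3  4  5  6  7  8  9 10 11 12 13
g(k):  0  0  0  0  1  1  1  1  2  2  2  2  0  0
The P-positions (g = 0) in 0..13 are 0, 1, 2, 3, 12, 13.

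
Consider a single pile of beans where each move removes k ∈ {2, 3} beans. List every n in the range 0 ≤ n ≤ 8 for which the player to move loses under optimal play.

Grundy values for subtraction set {2, 3}:
k:     0  1  2  3  4  5  6  7  8
g(k):  0  0  1  1  2  0  0  1  1
The P-positions (g = 0) in 0..8 are 0, 1, 5, 6.

0, 1, 5, 6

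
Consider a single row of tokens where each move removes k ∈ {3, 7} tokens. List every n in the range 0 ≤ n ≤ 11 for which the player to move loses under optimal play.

0, 1, 2, 6, 10, 11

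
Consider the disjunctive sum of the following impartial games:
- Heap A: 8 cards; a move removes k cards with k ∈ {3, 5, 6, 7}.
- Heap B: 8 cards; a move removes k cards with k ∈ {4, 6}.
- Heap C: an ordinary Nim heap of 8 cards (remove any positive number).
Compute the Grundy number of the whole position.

Build the Grundy sequence for heap A with g(k) = mex{g(k−s) : s ∈ {3, 5, 6, 7}, s ≤ k}:
k:     0  1  2  3  4  5  6  7  8
g(k):  0  0  0  1  1  1  2  2  2
So g(8) = 2.
Grundy values for heap B (subtraction set {4, 6}):
g(0) = mex{} = 0
g(1) = mex{} = 0
g(2) = mex{} = 0
g(3) = mex{} = 0
g(4) = mex{0} = 1
g(5) = mex{0} = 1
g(6) = mex{0} = 1
g(7) = mex{0} = 1
g(8) = mex{0,1} = 2
So g(8) = 2.
Heap C is a plain Nim heap of size 8, so its Grundy value is 8.
The value of a disjunctive sum is the nim-sum of the parts.
Combined value = 2 XOR 2 XOR 8 = 8.

8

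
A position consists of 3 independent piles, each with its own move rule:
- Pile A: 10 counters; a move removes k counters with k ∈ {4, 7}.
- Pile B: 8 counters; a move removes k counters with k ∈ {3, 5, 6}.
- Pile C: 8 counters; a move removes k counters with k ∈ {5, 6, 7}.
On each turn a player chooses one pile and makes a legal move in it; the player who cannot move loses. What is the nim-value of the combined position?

Grundy values for pile A (subtraction set {4, 7}):
k:     0  1  2  3  4  5  6  7  8  9 10
g(k):  0  0  0  0  1  1  1  1  2  2  2
So g(10) = 2.
Build the Grundy sequence for pile B with g(k) = mex{g(k−s) : s ∈ {3, 5, 6}, s ≤ k}:
g(0) = mex{} = 0
g(1) = mex{} = 0
g(2) = mex{} = 0
g(3) = mex{0} = 1
g(4) = mex{0} = 1
g(5) = mex{0} = 1
g(6) = mex{0,1} = 2
g(7) = mex{0,1} = 2
g(8) = mex{0,1} = 2
So g(8) = 2.
Grundy values for pile C (subtraction set {5, 6, 7}):
g(0) = mex{} = 0
g(1) = mex{} = 0
g(2) = mex{} = 0
g(3) = mex{} = 0
g(4) = mex{} = 0
g(5) = mex{0} = 1
g(6) = mex{0} = 1
g(7) = mex{0} = 1
g(8) = mex{0} = 1
So g(8) = 1.
By the Sprague-Grundy theorem, the Grundy value of a sum of independent games is the XOR of the component values.
Combined value = 2 XOR 2 XOR 1 = 1.

1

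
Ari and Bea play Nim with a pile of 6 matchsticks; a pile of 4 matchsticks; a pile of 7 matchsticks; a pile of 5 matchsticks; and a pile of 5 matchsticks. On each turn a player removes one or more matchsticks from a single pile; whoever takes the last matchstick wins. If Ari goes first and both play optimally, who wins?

Ari wins

In binary:
  110  (6)
  100  (4)
  111  (7)
  101  (5)
  101  (5)
  ---
  101  (5)
The nim-sum is 5 ≠ 0, so this is an N-position: the player to move can win; Ari has a winning move.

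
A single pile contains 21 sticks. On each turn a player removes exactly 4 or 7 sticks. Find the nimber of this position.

2

Grundy values for subtraction set {4, 7}:
k:     0  1  2  3  4  5  6  7  8  9 10 11 12 13 14 15 16 17 18 19 20 21
g(k):  0  0  0  0  1  1  1  1  2  2  2  0  0  0  0  1  1  1  1  2  2  2
So g(21) = 2.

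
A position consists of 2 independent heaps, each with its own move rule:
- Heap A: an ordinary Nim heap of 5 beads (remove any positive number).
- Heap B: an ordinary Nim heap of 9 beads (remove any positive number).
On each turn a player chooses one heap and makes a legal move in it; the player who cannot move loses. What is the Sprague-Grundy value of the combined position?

12

Heap A is a plain Nim heap of size 5, so its Grundy value is 5.
Heap B is a plain Nim heap of size 9, so its Grundy value is 9.
By the Sprague-Grundy theorem, the Grundy value of a sum of independent games is the XOR of the component values.
Combined value = 5 ⊕ 9 = 12.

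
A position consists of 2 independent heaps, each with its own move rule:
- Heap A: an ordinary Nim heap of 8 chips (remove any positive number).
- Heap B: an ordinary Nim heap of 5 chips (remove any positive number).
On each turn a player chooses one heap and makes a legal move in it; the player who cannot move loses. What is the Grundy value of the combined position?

Heap A is a plain Nim heap of size 8, so its Grundy value is 8.
Heap B is a plain Nim heap of size 5, so its Grundy value is 5.
By the Sprague-Grundy theorem, the Grundy value of a sum of independent games is the XOR of the component values.
Combined value = 8 ⊕ 5 = 13.

13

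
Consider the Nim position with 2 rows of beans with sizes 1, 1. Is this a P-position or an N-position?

P-position

Nim-sum: 1 ⊕ 1 = 0.
The nim-sum is 0, so this is a P-position: the player to move is in a losing position under optimal play.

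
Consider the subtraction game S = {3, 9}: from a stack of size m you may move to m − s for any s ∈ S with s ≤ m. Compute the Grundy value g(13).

Compute g(0), g(1), … for moves {3, 9}:
g(0) = mex{} = 0
g(1) = mex{} = 0
g(2) = mex{} = 0
g(3) = mex{0} = 1
g(4) = mex{0} = 1
g(5) = mex{0} = 1
g(6) = mex{1} = 0
g(7) = mex{1} = 0
g(8) = mex{1} = 0
g(9) = mex{0} = 1
g(10) = mex{0} = 1
g(11) = mex{0} = 1
g(12) = mex{1} = 0
g(13) = mex{1} = 0
So g(13) = 0.

0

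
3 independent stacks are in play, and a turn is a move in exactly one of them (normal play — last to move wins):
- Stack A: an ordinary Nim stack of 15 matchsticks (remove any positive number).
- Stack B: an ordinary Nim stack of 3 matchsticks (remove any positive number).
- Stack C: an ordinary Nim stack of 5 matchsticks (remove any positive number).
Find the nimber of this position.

Stack A is a plain Nim stack of size 15, so its Grundy value is 15.
Stack B is a plain Nim stack of size 3, so its Grundy value is 3.
Stack C is a plain Nim stack of size 5, so its Grundy value is 5.
By the Sprague-Grundy theorem, the Grundy value of a sum of independent games is the XOR of the component values.
Combined value = 15 ⊕ 3 ⊕ 5 = 9.

9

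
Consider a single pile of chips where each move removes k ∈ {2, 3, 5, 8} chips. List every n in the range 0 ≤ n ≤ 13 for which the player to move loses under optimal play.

0, 1, 7, 11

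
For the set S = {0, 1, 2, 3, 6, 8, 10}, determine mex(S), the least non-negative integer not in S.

4

The values 0, 1, 2, 3 are all present; 4 is the first non-negative integer missing from the set.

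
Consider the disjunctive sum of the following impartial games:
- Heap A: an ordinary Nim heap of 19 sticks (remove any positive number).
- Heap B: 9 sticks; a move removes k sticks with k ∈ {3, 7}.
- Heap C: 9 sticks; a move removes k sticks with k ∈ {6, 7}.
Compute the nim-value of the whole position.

19

Heap A is a plain Nim heap of size 19, so its Grundy value is 19.
For heap B, compute g(0), g(1), … with moves {3, 7}:
g(0) = mex{} = 0
g(1) = mex{} = 0
g(2) = mex{} = 0
g(3) = mex{0} = 1
g(4) = mex{0} = 1
g(5) = mex{0} = 1
g(6) = mex{1} = 0
g(7) = mex{0,1} = 2
g(8) = mex{0,1} = 2
g(9) = mex{0} = 1
So g(9) = 1.
For heap C, compute g(0), g(1), … with moves {6, 7}:
k:     0  1  2  3  4  5  6  7  8  9
g(k):  0  0  0  0  0  0  1  1  1  1
So g(9) = 1.
The value of a disjunctive sum is the nim-sum of the parts.
Combined value = 19 ⊕ 1 ⊕ 1 = 19.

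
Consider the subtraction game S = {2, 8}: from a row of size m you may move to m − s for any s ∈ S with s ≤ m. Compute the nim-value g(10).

0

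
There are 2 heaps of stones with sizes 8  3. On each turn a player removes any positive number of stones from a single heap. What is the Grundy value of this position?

11

Write each in binary and XOR column by column:
  1000  (8)
  0011  (3)
  ----
  1011  (11)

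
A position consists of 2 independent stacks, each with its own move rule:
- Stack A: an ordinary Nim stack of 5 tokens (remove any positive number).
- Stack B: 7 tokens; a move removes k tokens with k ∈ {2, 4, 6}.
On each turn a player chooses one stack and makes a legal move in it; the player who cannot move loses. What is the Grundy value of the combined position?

6

Stack A is a plain Nim stack of size 5, so its Grundy value is 5.
Build the Grundy sequence for stack B with g(k) = mex{g(k−s) : s ∈ {2, 4, 6}, s ≤ k}:
k:     0  1  2  3  4  5  6  7
g(k):  0  0  1  1  2  2  3  3
So g(7) = 3.
The value of a disjunctive sum is the nim-sum of the parts.
Combined value = 5 ⊕ 3 = 6.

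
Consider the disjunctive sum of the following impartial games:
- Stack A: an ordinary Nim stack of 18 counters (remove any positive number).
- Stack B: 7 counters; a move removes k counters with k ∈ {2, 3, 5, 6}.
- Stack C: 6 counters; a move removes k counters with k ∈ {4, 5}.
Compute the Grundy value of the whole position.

16

Stack A is a plain Nim stack of size 18, so its Grundy value is 18.
For stack B, compute g(0), g(1), … with moves {2, 3, 5, 6}:
g(0) = mex{} = 0
g(1) = mex{} = 0
g(2) = mex{0} = 1
g(3) = mex{0} = 1
g(4) = mex{0,1} = 2
g(5) = mex{0,1} = 2
g(6) = mex{0,1,2} = 3
g(7) = mex{0,1,2} = 3
So g(7) = 3.
Build the Grundy sequence for stack C with g(k) = mex{g(k−s) : s ∈ {4, 5}, s ≤ k}:
g(0) = mex{} = 0
g(1) = mex{} = 0
g(2) = mex{} = 0
g(3) = mex{} = 0
g(4) = mex{0} = 1
g(5) = mex{0} = 1
g(6) = mex{0} = 1
So g(6) = 1.
By the Sprague-Grundy theorem, the Grundy value of a sum of independent games is the XOR of the component values.
Combined value = 18 ⊕ 3 ⊕ 1 = 16.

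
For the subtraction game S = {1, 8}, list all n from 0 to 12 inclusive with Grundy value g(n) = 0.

Build the Grundy sequence with g(k) = mex{g(k−s) : s ∈ {1, 8}, s ≤ k}:
k:     0  1  2  3  4  5  6  7  8  9 10 11 12
g(k):  0  1  0  1  0  1  0  1  2  0  1  0  1
The P-positions (g = 0) in 0..12 are 0, 2, 4, 6, 9, 11.

0, 2, 4, 6, 9, 11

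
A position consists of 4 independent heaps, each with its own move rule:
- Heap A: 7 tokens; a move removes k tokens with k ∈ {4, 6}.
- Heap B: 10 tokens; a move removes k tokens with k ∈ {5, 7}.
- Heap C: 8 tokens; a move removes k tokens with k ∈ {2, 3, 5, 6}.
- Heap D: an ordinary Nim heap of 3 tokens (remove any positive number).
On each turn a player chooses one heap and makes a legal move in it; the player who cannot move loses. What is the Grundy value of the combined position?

0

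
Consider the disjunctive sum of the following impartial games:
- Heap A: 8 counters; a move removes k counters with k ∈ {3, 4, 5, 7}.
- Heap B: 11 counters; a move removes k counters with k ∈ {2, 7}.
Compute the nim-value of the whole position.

3

For heap A, compute g(0), g(1), … with moves {3, 4, 5, 7}:
k:     0  1  2  3  4  5  6  7  8
g(k):  0  0  0  1  1  1  2  2  2
So g(8) = 2.
Build the Grundy sequence for heap B with g(k) = mex{g(k−s) : s ∈ {2, 7}, s ≤ k}:
k:     0  1  2  3  4  5  6  7  8  9 10 11
g(k):  0  0  1  1  0  0  1  1  2  0  0  1
So g(11) = 1.
By the Sprague-Grundy theorem, the Grundy value of a sum of independent games is the XOR of the component values.
Combined value = 2 ⊕ 1 = 3.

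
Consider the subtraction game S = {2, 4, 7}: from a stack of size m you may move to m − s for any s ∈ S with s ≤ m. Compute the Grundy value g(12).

0

Grundy values for subtraction set {2, 4, 7}:
k:     0  1  2  3  4  5  6  7  8  9 10 11 12
g(k):  0  0  1  1  2  2  0  3  1  0  2  1  0
So g(12) = 0.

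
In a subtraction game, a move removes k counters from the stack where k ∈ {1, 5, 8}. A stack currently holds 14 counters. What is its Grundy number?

1

Grundy values for subtraction set {1, 5, 8}:
k:     0  1  2  3  4  5  6  7  8  9 10 11 12 13 14
g(k):  0  1  0  1  0  1  0  1  2  3  2  3  2  0  1
So g(14) = 1.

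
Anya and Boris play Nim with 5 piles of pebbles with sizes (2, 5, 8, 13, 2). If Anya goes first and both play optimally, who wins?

Compute the nim-sum pairwise:
2 ^ 5 = 7
7 ^ 8 = 15
15 ^ 13 = 2
2 ^ 2 = 0
The nim-sum is 0, so this is a P-position: the player to move is in a losing position under optimal play; Anya is about to move from it and so loses — Boris wins.

Boris wins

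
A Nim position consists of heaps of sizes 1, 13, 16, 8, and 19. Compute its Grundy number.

7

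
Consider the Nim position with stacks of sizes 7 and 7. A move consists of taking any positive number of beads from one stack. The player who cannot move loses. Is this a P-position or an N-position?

P-position

Compute the nim-sum pairwise:
7 XOR 7 = 0
The nim-sum is 0, so this is a P-position: the player to move is in a losing position under optimal play.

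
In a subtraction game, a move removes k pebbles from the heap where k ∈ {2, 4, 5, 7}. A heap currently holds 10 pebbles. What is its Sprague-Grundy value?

0

Compute g(0), g(1), … for moves {2, 4, 5, 7}:
k:     0  1  2  3  4  5  6  7  8  9 10
g(k):  0  0  1  1  2  2  3  3  4  0  0
So g(10) = 0.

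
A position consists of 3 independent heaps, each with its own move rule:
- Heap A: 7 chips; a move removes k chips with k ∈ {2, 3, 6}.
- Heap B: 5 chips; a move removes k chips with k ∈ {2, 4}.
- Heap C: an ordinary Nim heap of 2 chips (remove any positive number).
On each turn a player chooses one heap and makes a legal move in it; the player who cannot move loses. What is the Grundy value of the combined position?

Build the Grundy sequence for heap A with g(k) = mex{g(k−s) : s ∈ {2, 3, 6}, s ≤ k}:
k:     0  1  2  3  4  5  6  7
g(k):  0  0  1  1  2  0  3  1
So g(7) = 1.
Build the Grundy sequence for heap B with g(k) = mex{g(k−s) : s ∈ {2, 4}, s ≤ k}:
k:     0  1  2  3  4  5
g(k):  0  0  1  1  2  2
So g(5) = 2.
Heap C is a plain Nim heap of size 2, so its Grundy value is 2.
The value of a disjunctive sum is the nim-sum of the parts.
Combined value = 1 XOR 2 XOR 2 = 1.

1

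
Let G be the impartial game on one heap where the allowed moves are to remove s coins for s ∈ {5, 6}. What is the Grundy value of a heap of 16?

1

Build the Grundy sequence with g(k) = mex{g(k−s) : s ∈ {5, 6}, s ≤ k}:
k:     0  1  2  3  4  5  6  7  8  9 10 11 12 13 14 15 16
g(k):  0  0  0  0  0  1  1  1  1  1  2  0  0  0  0  0  1
So g(16) = 1.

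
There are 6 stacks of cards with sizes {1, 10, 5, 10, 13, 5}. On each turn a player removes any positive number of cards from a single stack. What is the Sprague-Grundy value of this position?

12

Write each in binary and XOR column by column:
  0001  (1)
  1010  (10)
  0101  (5)
  1010  (10)
  1101  (13)
  0101  (5)
  ----
  1100  (12)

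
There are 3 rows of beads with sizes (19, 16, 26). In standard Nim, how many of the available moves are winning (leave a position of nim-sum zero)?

3

Write each in binary and XOR column by column:
  10011  (19)
  10000  (16)
  11010  (26)
  -----
  11001  (25)
The overall nim-sum is X = 25. A row of size p has a winning move iff p XOR X < p (reduce it to p XOR X).
  19: 19 XOR 25 = 10 < 19 — winning move (to 10).
  16: 16 XOR 25 = 9 < 16 — winning move (to 9).
  26: 26 XOR 25 = 3 < 26 — winning move (to 3).
That gives 3 winning moves.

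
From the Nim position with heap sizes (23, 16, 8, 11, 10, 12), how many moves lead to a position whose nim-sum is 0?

3

Write each in binary and XOR column by column:
  10111  (23)
  10000  (16)
  01000  (8)
  01011  (11)
  01010  (10)
  01100  (12)
  -----
  00010  (2)
The overall nim-sum is X = 2. A heap of size p has a winning move iff p XOR X < p (reduce it to p XOR X).
  23: 23 XOR 2 = 21 < 23 — winning move (to 21).
  16: 16 XOR 2 = 18 ≥ 16 — no move.
  8: 8 XOR 2 = 10 ≥ 8 — no move.
  11: 11 XOR 2 = 9 < 11 — winning move (to 9).
  10: 10 XOR 2 = 8 < 10 — winning move (to 8).
  12: 12 XOR 2 = 14 ≥ 12 — no move.
That gives 3 winning moves.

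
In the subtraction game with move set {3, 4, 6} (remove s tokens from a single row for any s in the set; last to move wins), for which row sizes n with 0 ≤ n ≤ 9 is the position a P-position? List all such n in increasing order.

0, 1, 2, 9

Build the Grundy sequence with g(k) = mex{g(k−s) : s ∈ {3, 4, 6}, s ≤ k}:
g(0) = mex{} = 0
g(1) = mex{} = 0
g(2) = mex{} = 0
g(3) = mex{0} = 1
g(4) = mex{0} = 1
g(5) = mex{0} = 1
g(6) = mex{0,1} = 2
g(7) = mex{0,1} = 2
g(8) = mex{0,1} = 2
g(9) = mex{1,2} = 0
The P-positions (g = 0) in 0..9 are 0, 1, 2, 9.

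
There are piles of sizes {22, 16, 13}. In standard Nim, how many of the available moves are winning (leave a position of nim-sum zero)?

1

Write each in binary and XOR column by column:
  10110  (22)
  10000  (16)
  01101  (13)
  -----
  01011  (11)
The overall nim-sum is X = 11. A pile of size p has a winning move iff p XOR X < p (reduce it to p XOR X).
  22: 22 XOR 11 = 29 ≥ 22 — no move.
  16: 16 XOR 11 = 27 ≥ 16 — no move.
  13: 13 XOR 11 = 6 < 13 — winning move (to 6).
That gives 1 winning move.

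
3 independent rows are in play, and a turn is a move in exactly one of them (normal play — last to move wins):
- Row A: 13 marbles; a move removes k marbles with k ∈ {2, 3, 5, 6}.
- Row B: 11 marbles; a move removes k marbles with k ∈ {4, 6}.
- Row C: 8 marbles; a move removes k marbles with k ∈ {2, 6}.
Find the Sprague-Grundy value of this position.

2

For row A, compute g(0), g(1), … with moves {2, 3, 5, 6}:
k:     0  1  2  3  4  5  6  7  8  9 10 11 12 13
g(k):  0  0  1  1  2  2  3  3  0  0  1  1  2  2
So g(13) = 2.
For row B, compute g(0), g(1), … with moves {4, 6}:
g(0) = mex{} = 0
g(1) = mex{} = 0
g(2) = mex{} = 0
g(3) = mex{} = 0
g(4) = mex{0} = 1
g(5) = mex{0} = 1
g(6) = mex{0} = 1
g(7) = mex{0} = 1
g(8) = mex{0,1} = 2
g(9) = mex{0,1} = 2
g(10) = mex{1} = 0
g(11) = mex{1} = 0
So g(11) = 0.
Grundy values for row C (subtraction set {2, 6}):
k:     0  1  2  3  4  5  6  7  8
g(k):  0  0  1  1  0  0  1  1  0
So g(8) = 0.
The value of a disjunctive sum is the nim-sum of the parts.
Combined value = 2 XOR 0 XOR 0 = 2.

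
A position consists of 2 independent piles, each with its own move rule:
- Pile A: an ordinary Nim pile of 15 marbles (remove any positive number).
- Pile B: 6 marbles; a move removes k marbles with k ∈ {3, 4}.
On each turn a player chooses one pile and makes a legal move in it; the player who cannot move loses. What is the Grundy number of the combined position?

13

Pile A is a plain Nim pile of size 15, so its Grundy value is 15.
Build the Grundy sequence for pile B with g(k) = mex{g(k−s) : s ∈ {3, 4}, s ≤ k}:
k:     0  1  2  3  4  5  6
g(k):  0  0  0  1  1  1  2
So g(6) = 2.
The value of a disjunctive sum is the nim-sum of the parts.
Combined value = 15 XOR 2 = 13.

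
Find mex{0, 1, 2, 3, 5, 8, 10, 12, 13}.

The values 0, 1, 2, 3 are all present; 4 is the first non-negative integer missing from the set.

4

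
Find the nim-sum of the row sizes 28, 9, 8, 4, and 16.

9

Write each in binary and XOR column by column:
  11100  (28)
  01001  (9)
  01000  (8)
  00100  (4)
  10000  (16)
  -----
  01001  (9)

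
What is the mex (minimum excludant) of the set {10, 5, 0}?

0 is in the set but 1 is not, so the mex is 1.

1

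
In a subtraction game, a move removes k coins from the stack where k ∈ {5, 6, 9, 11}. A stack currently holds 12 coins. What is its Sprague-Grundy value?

2

Build the Grundy sequence with g(k) = mex{g(k−s) : s ∈ {5, 6, 9, 11}, s ≤ k}:
k:     0  1  2  3  4  5  6  7  8  9 10 11 12
g(k):  0  0  0  0  0  1  1  1  1  1  2  2  2
So g(12) = 2.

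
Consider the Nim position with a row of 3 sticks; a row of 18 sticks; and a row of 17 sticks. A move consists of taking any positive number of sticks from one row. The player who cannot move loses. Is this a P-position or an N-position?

P-position

Nim-sum: 3 ^ 18 ^ 17 = 0.
The nim-sum is 0, so this is a P-position: the player to move is in a losing position under optimal play.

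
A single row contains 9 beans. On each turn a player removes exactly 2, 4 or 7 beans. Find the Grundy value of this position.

Compute g(0), g(1), … for moves {2, 4, 7}:
g(0) = mex{} = 0
g(1) = mex{} = 0
g(2) = mex{0} = 1
g(3) = mex{0} = 1
g(4) = mex{0,1} = 2
g(5) = mex{0,1} = 2
g(6) = mex{1,2} = 0
g(7) = mex{0,1,2} = 3
g(8) = mex{0,2} = 1
g(9) = mex{1,2,3} = 0
So g(9) = 0.

0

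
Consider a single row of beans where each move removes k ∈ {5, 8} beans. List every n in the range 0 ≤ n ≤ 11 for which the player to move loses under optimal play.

Build the Grundy sequence with g(k) = mex{g(k−s) : s ∈ {5, 8}, s ≤ k}:
g(0) = mex{} = 0
g(1) = mex{} = 0
g(2) = mex{} = 0
g(3) = mex{} = 0
g(4) = mex{} = 0
g(5) = mex{0} = 1
g(6) = mex{0} = 1
g(7) = mex{0} = 1
g(8) = mex{0} = 1
g(9) = mex{0} = 1
g(10) = mex{0,1} = 2
g(11) = mex{0,1} = 2
The P-positions (g = 0) in 0..11 are 0, 1, 2, 3, 4.

0, 1, 2, 3, 4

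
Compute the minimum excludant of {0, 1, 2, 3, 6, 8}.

4

The values 0, 1, 2, 3 are all present; 4 is the first non-negative integer missing from the set.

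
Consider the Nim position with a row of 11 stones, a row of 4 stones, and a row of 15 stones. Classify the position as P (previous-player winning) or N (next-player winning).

Nim-sum: 11 ^ 4 ^ 15 = 0.
The nim-sum is 0, so this is a P-position: the player to move is in a losing position under optimal play.

P-position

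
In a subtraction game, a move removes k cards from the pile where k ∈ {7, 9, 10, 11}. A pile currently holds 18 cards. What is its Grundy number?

0

Grundy values for subtraction set {7, 9, 10, 11}:
k:     0  1  2  3  4  5  6  7  8  9 10 11 12 13 14 15 16 17 18
g(k):  0  0  0  0  0  0  0  1  1  1  1  1  1  1  2  2  2  2  0
So g(18) = 0.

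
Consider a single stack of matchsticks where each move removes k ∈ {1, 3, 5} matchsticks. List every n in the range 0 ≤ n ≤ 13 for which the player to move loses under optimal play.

0, 2, 4, 6, 8, 10, 12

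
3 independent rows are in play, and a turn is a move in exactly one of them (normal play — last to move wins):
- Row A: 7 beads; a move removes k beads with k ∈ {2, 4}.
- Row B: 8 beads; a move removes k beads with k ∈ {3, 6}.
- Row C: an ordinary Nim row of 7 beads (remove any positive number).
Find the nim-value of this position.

5

Build the Grundy sequence for row A with g(k) = mex{g(k−s) : s ∈ {2, 4}, s ≤ k}:
k:     0  1  2  3  4  5  6  7
g(k):  0  0  1  1  2  2  0  0
So g(7) = 0.
Build the Grundy sequence for row B with g(k) = mex{g(k−s) : s ∈ {3, 6}, s ≤ k}:
k:     0  1  2  3  4  5  6  7  8
g(k):  0  0  0  1  1  1  2  2  2
So g(8) = 2.
Row C is a plain Nim row of size 7, so its Grundy value is 7.
The value of a disjunctive sum is the nim-sum of the parts.
Combined value = 0 ⊕ 2 ⊕ 7 = 5.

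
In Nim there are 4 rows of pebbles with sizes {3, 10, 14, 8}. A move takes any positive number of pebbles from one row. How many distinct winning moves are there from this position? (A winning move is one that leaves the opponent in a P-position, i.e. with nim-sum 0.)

Compute the nim-sum pairwise:
3 ⊕ 10 = 9
9 ⊕ 14 = 7
7 ⊕ 8 = 15
The overall nim-sum is X = 15. A row of size p has a winning move iff p XOR X < p (reduce it to p XOR X).
  3: 3 XOR 15 = 12 ≥ 3 — no move.
  10: 10 XOR 15 = 5 < 10 — winning move (to 5).
  14: 14 XOR 15 = 1 < 14 — winning move (to 1).
  8: 8 XOR 15 = 7 < 8 — winning move (to 7).
That gives 3 winning moves.

3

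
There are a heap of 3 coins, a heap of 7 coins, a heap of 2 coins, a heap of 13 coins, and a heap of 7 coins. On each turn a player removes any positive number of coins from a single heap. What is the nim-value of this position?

12

Bitwise XOR of the heap sizes:
  0011  (3)
  0111  (7)
  0010  (2)
  1101  (13)
  0111  (7)
  ----
  1100  (12)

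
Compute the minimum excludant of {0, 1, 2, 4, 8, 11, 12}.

3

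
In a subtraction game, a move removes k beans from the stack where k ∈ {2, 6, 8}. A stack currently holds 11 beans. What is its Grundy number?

Build the Grundy sequence with g(k) = mex{g(k−s) : s ∈ {2, 6, 8}, s ≤ k}:
g(0) = mex{} = 0
g(1) = mex{} = 0
g(2) = mex{0} = 1
g(3) = mex{0} = 1
g(4) = mex{1} = 0
g(5) = mex{1} = 0
g(6) = mex{0} = 1
g(7) = mex{0} = 1
g(8) = mex{0,1} = 2
g(9) = mex{0,1} = 2
g(10) = mex{0,1,2} = 3
g(11) = mex{0,1,2} = 3
So g(11) = 3.

3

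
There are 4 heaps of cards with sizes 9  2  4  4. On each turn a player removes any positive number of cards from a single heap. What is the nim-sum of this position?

11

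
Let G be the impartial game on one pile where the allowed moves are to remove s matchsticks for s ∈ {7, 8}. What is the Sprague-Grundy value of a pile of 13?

1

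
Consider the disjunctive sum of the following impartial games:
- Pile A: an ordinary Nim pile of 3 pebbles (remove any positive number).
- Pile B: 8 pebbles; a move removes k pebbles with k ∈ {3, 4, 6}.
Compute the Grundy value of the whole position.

1

Pile A is a plain Nim pile of size 3, so its Grundy value is 3.
Build the Grundy sequence for pile B with g(k) = mex{g(k−s) : s ∈ {3, 4, 6}, s ≤ k}:
g(0) = mex{} = 0
g(1) = mex{} = 0
g(2) = mex{} = 0
g(3) = mex{0} = 1
g(4) = mex{0} = 1
g(5) = mex{0} = 1
g(6) = mex{0,1} = 2
g(7) = mex{0,1} = 2
g(8) = mex{0,1} = 2
So g(8) = 2.
The value of a disjunctive sum is the nim-sum of the parts.
Combined value = 3 XOR 2 = 1.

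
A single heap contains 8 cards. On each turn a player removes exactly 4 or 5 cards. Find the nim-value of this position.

2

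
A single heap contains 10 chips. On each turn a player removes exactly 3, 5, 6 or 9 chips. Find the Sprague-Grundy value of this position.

Build the Grundy sequence with g(k) = mex{g(k−s) : s ∈ {3, 5, 6, 9}, s ≤ k}:
g(0) = mex{} = 0
g(1) = mex{} = 0
g(2) = mex{} = 0
g(3) = mex{0} = 1
g(4) = mex{0} = 1
g(5) = mex{0} = 1
g(6) = mex{0,1} = 2
g(7) = mex{0,1} = 2
g(8) = mex{0,1} = 2
g(9) = mex{0,1,2} = 3
g(10) = mex{0,1,2} = 3
So g(10) = 3.

3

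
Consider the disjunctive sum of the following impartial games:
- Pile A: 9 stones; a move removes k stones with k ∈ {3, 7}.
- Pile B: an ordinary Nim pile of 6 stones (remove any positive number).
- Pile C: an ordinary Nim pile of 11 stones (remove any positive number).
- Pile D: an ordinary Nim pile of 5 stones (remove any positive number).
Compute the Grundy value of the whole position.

For pile A, compute g(0), g(1), … with moves {3, 7}:
k:     0  1  2  3  4  5  6  7  8  9
g(k):  0  0  0  1  1  1  0  2  2  1
So g(9) = 1.
Pile B is a plain Nim pile of size 6, so its Grundy value is 6.
Pile C is a plain Nim pile of size 11, so its Grundy value is 11.
Pile D is a plain Nim pile of size 5, so its Grundy value is 5.
The value of a disjunctive sum is the nim-sum of the parts.
Combined value = 1 ⊕ 6 ⊕ 11 ⊕ 5 = 9.

9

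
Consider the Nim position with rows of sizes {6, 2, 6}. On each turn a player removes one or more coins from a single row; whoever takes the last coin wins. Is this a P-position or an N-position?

Nim-sum: 6 XOR 2 XOR 6 = 2.
The nim-sum is 2 ≠ 0, so this is an N-position: the player to move can win.

N-position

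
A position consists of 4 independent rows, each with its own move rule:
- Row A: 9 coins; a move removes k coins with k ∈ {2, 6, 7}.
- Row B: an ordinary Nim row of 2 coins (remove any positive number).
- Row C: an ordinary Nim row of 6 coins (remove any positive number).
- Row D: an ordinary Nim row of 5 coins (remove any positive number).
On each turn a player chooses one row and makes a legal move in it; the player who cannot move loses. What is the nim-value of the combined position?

Grundy values for row A (subtraction set {2, 6, 7}):
g(0) = mex{} = 0
g(1) = mex{} = 0
g(2) = mex{0} = 1
g(3) = mex{0} = 1
g(4) = mex{1} = 0
g(5) = mex{1} = 0
g(6) = mex{0} = 1
g(7) = mex{0} = 1
g(8) = mex{0,1} = 2
g(9) = mex{1} = 0
So g(9) = 0.
Row B is a plain Nim row of size 2, so its Grundy value is 2.
Row C is a plain Nim row of size 6, so its Grundy value is 6.
Row D is a plain Nim row of size 5, so its Grundy value is 5.
By the Sprague-Grundy theorem, the Grundy value of a sum of independent games is the XOR of the component values.
Combined value = 0 ⊕ 2 ⊕ 6 ⊕ 5 = 1.

1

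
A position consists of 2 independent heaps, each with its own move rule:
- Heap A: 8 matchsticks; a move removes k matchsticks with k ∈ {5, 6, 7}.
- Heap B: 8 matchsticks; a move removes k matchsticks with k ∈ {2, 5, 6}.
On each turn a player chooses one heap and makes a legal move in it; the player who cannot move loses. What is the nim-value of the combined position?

1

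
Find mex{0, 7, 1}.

The values 0, 1 are all present; 2 is the first non-negative integer missing from the set.

2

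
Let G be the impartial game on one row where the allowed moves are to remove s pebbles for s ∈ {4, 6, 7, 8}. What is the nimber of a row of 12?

Grundy values for subtraction set {4, 6, 7, 8}:
g(0) = mex{} = 0
g(1) = mex{} = 0
g(2) = mex{} = 0
g(3) = mex{} = 0
g(4) = mex{0} = 1
g(5) = mex{0} = 1
g(6) = mex{0} = 1
g(7) = mex{0} = 1
g(8) = mex{0,1} = 2
g(9) = mex{0,1} = 2
g(10) = mex{0,1} = 2
g(11) = mex{0,1} = 2
g(12) = mex{1,2} = 0
So g(12) = 0.

0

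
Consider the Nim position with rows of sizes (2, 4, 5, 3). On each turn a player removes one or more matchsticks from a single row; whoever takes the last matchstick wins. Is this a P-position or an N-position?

Write each in binary and XOR column by column:
  010  (2)
  100  (4)
  101  (5)
  011  (3)
  ---
  000  (0)
The nim-sum is 0, so this is a P-position: the player to move is in a losing position under optimal play.

P-position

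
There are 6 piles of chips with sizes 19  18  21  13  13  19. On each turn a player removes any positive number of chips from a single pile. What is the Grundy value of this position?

Compute the nim-sum pairwise:
19 ^ 18 = 1
1 ^ 21 = 20
20 ^ 13 = 25
25 ^ 13 = 20
20 ^ 19 = 7

7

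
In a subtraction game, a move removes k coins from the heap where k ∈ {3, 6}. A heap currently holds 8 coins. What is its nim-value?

2

Build the Grundy sequence with g(k) = mex{g(k−s) : s ∈ {3, 6}, s ≤ k}:
k:     0  1  2  3  4  5  6  7  8
g(k):  0  0  0  1  1  1  2  2  2
So g(8) = 2.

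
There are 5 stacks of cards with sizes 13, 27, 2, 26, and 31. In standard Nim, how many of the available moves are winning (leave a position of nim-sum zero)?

3

Nim-sum: 13 ^ 27 ^ 2 ^ 26 ^ 31 = 17.
The overall nim-sum is X = 17. A stack of size p has a winning move iff p XOR X < p (reduce it to p XOR X).
  13: 13 XOR 17 = 28 ≥ 13 — no move.
  27: 27 XOR 17 = 10 < 27 — winning move (to 10).
  2: 2 XOR 17 = 19 ≥ 2 — no move.
  26: 26 XOR 17 = 11 < 26 — winning move (to 11).
  31: 31 XOR 17 = 14 < 31 — winning move (to 14).
That gives 3 winning moves.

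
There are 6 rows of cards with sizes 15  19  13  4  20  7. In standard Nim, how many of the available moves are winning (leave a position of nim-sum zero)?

5

Compute the nim-sum pairwise:
15 XOR 19 = 28
28 XOR 13 = 17
17 XOR 4 = 21
21 XOR 20 = 1
1 XOR 7 = 6
The overall nim-sum is X = 6. A row of size p has a winning move iff p XOR X < p (reduce it to p XOR X).
  15: 15 XOR 6 = 9 < 15 — winning move (to 9).
  19: 19 XOR 6 = 21 ≥ 19 — no move.
  13: 13 XOR 6 = 11 < 13 — winning move (to 11).
  4: 4 XOR 6 = 2 < 4 — winning move (to 2).
  20: 20 XOR 6 = 18 < 20 — winning move (to 18).
  7: 7 XOR 6 = 1 < 7 — winning move (to 1).
That gives 5 winning moves.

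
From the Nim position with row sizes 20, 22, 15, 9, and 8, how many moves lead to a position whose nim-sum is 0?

Compute the nim-sum pairwise:
20 ⊕ 22 = 2
2 ⊕ 15 = 13
13 ⊕ 9 = 4
4 ⊕ 8 = 12
The overall nim-sum is X = 12. A row of size p has a winning move iff p XOR X < p (reduce it to p XOR X).
  20: 20 XOR 12 = 24 ≥ 20 — no move.
  22: 22 XOR 12 = 26 ≥ 22 — no move.
  15: 15 XOR 12 = 3 < 15 — winning move (to 3).
  9: 9 XOR 12 = 5 < 9 — winning move (to 5).
  8: 8 XOR 12 = 4 < 8 — winning move (to 4).
That gives 3 winning moves.

3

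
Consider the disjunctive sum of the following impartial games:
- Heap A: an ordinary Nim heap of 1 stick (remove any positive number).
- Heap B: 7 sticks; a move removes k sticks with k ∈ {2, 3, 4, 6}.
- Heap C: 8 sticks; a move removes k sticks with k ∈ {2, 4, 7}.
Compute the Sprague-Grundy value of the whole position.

Heap A is a plain Nim heap of size 1, so its Grundy value is 1.
Grundy values for heap B (subtraction set {2, 3, 4, 6}):
k:     0  1  2  3  4  5  6  7
g(k):  0  0  1  1  2  2  3  3
So g(7) = 3.
Build the Grundy sequence for heap C with g(k) = mex{g(k−s) : s ∈ {2, 4, 7}, s ≤ k}:
g(0) = mex{} = 0
g(1) = mex{} = 0
g(2) = mex{0} = 1
g(3) = mex{0} = 1
g(4) = mex{0,1} = 2
g(5) = mex{0,1} = 2
g(6) = mex{1,2} = 0
g(7) = mex{0,1,2} = 3
g(8) = mex{0,2} = 1
So g(8) = 1.
The value of a disjunctive sum is the nim-sum of the parts.
Combined value = 1 XOR 3 XOR 1 = 3.

3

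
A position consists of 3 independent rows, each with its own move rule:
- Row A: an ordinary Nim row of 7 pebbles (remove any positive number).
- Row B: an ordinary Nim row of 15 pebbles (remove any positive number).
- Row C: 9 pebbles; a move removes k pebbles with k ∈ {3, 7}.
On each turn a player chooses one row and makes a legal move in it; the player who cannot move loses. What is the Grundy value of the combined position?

9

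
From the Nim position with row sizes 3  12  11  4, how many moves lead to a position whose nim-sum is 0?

In binary:
  0011  (3)
  1100  (12)
  1011  (11)
  0100  (4)
  ----
  0000  (0)
The nim-sum is already 0, so every move leaves a nonzero nim-sum — there are no winning moves.

0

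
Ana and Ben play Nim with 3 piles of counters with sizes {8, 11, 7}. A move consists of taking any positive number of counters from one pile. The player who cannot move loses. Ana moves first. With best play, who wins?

Nim-sum: 8 ⊕ 11 ⊕ 7 = 4.
The nim-sum is 4 ≠ 0, so this is an N-position: the player to move can win; Ana has a winning move.

Ana wins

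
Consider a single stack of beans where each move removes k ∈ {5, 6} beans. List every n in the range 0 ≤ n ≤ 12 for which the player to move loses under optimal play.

0, 1, 2, 3, 4, 11, 12

Build the Grundy sequence with g(k) = mex{g(k−s) : s ∈ {5, 6}, s ≤ k}:
k:     0  1  2  3  4  5  6  7  8  9 10 11 12
g(k):  0  0  0  0  0  1  1  1  1  1  2  0  0
The P-positions (g = 0) in 0..12 are 0, 1, 2, 3, 4, 11, 12.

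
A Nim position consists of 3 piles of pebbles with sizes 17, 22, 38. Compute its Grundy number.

33

Nim-sum: 17 ^ 22 ^ 38 = 33.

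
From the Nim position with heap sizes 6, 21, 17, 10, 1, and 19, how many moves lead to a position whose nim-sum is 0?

Compute the nim-sum pairwise:
6 ⊕ 21 = 19
19 ⊕ 17 = 2
2 ⊕ 10 = 8
8 ⊕ 1 = 9
9 ⊕ 19 = 26
The overall nim-sum is X = 26. A heap of size p has a winning move iff p XOR X < p (reduce it to p XOR X).
  6: 6 XOR 26 = 28 ≥ 6 — no move.
  21: 21 XOR 26 = 15 < 21 — winning move (to 15).
  17: 17 XOR 26 = 11 < 17 — winning move (to 11).
  10: 10 XOR 26 = 16 ≥ 10 — no move.
  1: 1 XOR 26 = 27 ≥ 1 — no move.
  19: 19 XOR 26 = 9 < 19 — winning move (to 9).
That gives 3 winning moves.

3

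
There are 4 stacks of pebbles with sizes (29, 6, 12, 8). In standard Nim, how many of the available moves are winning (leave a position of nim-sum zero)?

1

Compute the nim-sum pairwise:
29 ^ 6 = 27
27 ^ 12 = 23
23 ^ 8 = 31
The overall nim-sum is X = 31. A stack of size p has a winning move iff p XOR X < p (reduce it to p XOR X).
  29: 29 XOR 31 = 2 < 29 — winning move (to 2).
  6: 6 XOR 31 = 25 ≥ 6 — no move.
  12: 12 XOR 31 = 19 ≥ 12 — no move.
  8: 8 XOR 31 = 23 ≥ 8 — no move.
That gives 1 winning move.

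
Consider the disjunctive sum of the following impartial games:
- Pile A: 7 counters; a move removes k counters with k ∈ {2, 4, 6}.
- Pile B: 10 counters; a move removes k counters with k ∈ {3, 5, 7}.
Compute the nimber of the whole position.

For pile A, compute g(0), g(1), … with moves {2, 4, 6}:
g(0) = mex{} = 0
g(1) = mex{} = 0
g(2) = mex{0} = 1
g(3) = mex{0} = 1
g(4) = mex{0,1} = 2
g(5) = mex{0,1} = 2
g(6) = mex{0,1,2} = 3
g(7) = mex{0,1,2} = 3
So g(7) = 3.
For pile B, compute g(0), g(1), … with moves {3, 5, 7}:
k:     0  1  2  3  4  5  6  7  8  9 10
g(k):  0  0  0  1  1  1  2  2  2  3  0
So g(10) = 0.
By the Sprague-Grundy theorem, the Grundy value of a sum of independent games is the XOR of the component values.
Combined value = 3 ⊕ 0 = 3.

3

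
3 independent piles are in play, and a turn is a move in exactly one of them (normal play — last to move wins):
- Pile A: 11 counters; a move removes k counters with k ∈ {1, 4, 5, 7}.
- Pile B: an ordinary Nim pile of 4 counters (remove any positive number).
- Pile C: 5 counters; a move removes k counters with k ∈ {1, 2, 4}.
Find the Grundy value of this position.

7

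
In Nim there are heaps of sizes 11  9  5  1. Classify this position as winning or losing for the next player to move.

Write each in binary and XOR column by column:
  1011  (11)
  1001  (9)
  0101  (5)
  0001  (1)
  ----
  0110  (6)
The nim-sum is 6 ≠ 0, so this is an N-position: the player to move can win.

Winning position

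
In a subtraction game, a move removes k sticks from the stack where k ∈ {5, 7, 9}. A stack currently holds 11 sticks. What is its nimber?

Compute g(0), g(1), … for moves {5, 7, 9}:
k:     0  1  2  3  4  5  6  7  8  9 10 11
g(k):  0  0  0  0  0  1  1  1  1  1  2  2
So g(11) = 2.

2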